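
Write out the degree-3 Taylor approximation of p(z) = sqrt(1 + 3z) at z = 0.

Compute the successive derivatives at the expansion point and divide by k!.
[z^0] = 1;  [z^1] = 3/2;  [z^2] = -9/8;  [z^3] = 27/16.

27*z^3/16 - 9*z^2/8 + 3*z/2 + 1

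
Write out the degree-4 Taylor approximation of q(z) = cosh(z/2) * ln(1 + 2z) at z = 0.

-17*z^4/4 + 35*z^3/12 - 2*z^2 + 2*z

Expand each factor separately, then convolve coefficients.
q(0) = 0
q′(0) = 2
q′′(0) = -4
q′′′(0) = 35/2
q^(4)(0) = -102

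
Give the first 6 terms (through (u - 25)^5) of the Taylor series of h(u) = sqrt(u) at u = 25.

7*(u - 25)^5/500000000 - (u - 25)^4/2000000 + (u - 25)^3/50000 - (u - 25)^2/1000 + (u - 25)/10 + 5

[(u - 25)^0] = 5;  [(u - 25)^1] = 1/10;  [(u - 25)^2] = -1/1000;  [(u - 25)^3] = 1/50000;  [(u - 25)^4] = -1/2000000;  [(u - 25)^5] = 7/500000000.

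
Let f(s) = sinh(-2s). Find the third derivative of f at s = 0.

-8

The coefficient of s^3 in the expansion is -4/3, so f′′′(0) = 3! * (-4/3) = -8.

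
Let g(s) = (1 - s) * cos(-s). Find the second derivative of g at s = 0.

-1

Distribute the polynomial across the series and collect like powers.
The coefficient of s^2 in the expansion is -1/2, so g′′(0) = 2! * (-1/2) = -1.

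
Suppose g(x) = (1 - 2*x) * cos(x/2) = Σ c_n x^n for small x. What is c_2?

-1/8

Shift and add copies of the series according to the polynomial's terms.
g(0) = 1
g′(0) = -2
g′′(0) = -1/4
So c_2 = g′′(0)/2! = -1/8.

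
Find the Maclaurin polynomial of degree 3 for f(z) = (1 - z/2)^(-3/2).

35*z^3/128 + 15*z^2/32 + 3*z/4 + 1

[z^0] = 1;  [z^1] = 3/4;  [z^2] = 15/32;  [z^3] = 35/128.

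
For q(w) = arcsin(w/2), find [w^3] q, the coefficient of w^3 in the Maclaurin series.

[w^0] = 0;  [w^1] = 1/2;  [w^2] = 0;  [w^3] = 1/48.
So c_3 = q′′′(0)/3! = 1/48.

1/48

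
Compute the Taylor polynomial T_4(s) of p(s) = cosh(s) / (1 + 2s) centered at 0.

433*s^4/24 - 9*s^3 + 9*s^2/2 - 2*s + 1

Multiply the two series term by term and collect like powers.
p(0) = 1
p′(0) = -2
p′′(0) = 9
p′′′(0) = -54
p^(4)(0) = 433
Dividing each by k! gives the coefficients c_0, ..., c_4.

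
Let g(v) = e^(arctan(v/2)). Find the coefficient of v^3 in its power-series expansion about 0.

Let u equal the inner series; expand the outer function in u and truncate.
g(0) = 1
g′(0) = 1/2
g′′(0) = 1/4
g′′′(0) = -1/8

-1/48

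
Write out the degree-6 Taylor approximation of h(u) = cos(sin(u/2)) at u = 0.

-37*u^6/46080 + 5*u^4/384 - u^2/8 + 1

Plug the Maclaurin series of the inner function into that of the outer and collect terms.
[u^0] = 1;  [u^1] = 0;  [u^2] = -1/8;  [u^3] = 0;  [u^4] = 5/384;  [u^5] = 0;  [u^6] = -37/46080.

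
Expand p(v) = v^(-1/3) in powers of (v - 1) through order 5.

-91*(v - 1)^5/729 + 35*(v - 1)^4/243 - 14*(v - 1)^3/81 + 2*(v - 1)^2/9 - (v - 1)/3 + 1

[(v - 1)^0] = 1;  [(v - 1)^1] = -1/3;  [(v - 1)^2] = 2/9;  [(v - 1)^3] = -14/81;  [(v - 1)^4] = 35/243;  [(v - 1)^5] = -91/729.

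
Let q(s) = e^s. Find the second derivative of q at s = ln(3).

3

Apply the Taylor formula c_k = f^(k)(a)/k!.
From the series, [(s - ln(3))^2] q = 3/2; multiply by 2! = 2 to get 3.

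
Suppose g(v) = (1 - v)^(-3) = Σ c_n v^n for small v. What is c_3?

Apply the Taylor formula c_k = f^(k)(a)/k!.
g(0) = 1
g′(0) = 3
g′′(0) = 12
g′′′(0) = 60

10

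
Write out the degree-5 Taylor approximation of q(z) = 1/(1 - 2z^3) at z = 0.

2*z^3 + 1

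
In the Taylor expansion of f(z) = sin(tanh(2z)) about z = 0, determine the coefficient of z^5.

148/15

Substitute the inner expansion into the outer series and collect powers.
f(0) = 0
f′(0) = 2
f′′(0) = 0
f′′′(0) = -24
f^(4)(0) = 0
f^(5)(0) = 1184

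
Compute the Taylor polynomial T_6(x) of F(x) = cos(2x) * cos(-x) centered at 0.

Write out both Maclaurin series and multiply, keeping only the needed powers.

-73*x^6/144 + 41*x^4/24 - 5*x^2/2 + 1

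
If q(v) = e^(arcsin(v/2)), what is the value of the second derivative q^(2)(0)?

1/4

Compose series: expand the inner function first, then feed it into the outer expansion.
The coefficient of v^2 in the expansion is 1/8, so q′′(0) = 2! * (1/8) = 1/4.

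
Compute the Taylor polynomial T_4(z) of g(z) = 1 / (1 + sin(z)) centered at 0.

2*z^4/3 - 5*z^3/6 + z^2 - z + 1

Write 1/(1+u) = 1 - u + u^2 - u^3 + ... and substitute the series for u.
g(0) = 1
g′(0) = -1
g′′(0) = 2
g′′′(0) = -5
g^(4)(0) = 16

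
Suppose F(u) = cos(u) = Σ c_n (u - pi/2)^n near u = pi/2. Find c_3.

[(u - pi/2)^0] = 0;  [(u - pi/2)^1] = -1;  [(u - pi/2)^2] = 0;  [(u - pi/2)^3] = 1/6.

1/6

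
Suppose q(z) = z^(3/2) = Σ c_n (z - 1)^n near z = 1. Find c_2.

[(z - 1)^0] = 1;  [(z - 1)^1] = 3/2;  [(z - 1)^2] = 3/8.
So c_2 = q′′(1)/2! = 3/8.

3/8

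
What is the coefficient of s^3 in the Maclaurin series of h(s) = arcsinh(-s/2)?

h(0) = 0
h′(0) = -1/2
h′′(0) = 0
h′′′(0) = 1/8
The Taylor polynomial is Σ h^(k)(0)/k! · s^k.

1/48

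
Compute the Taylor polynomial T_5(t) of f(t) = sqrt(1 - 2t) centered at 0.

Use the known series and substitute for the argument.
f(0) = 1
f′(0) = -1
f′′(0) = -1
f′′′(0) = -3
f^(4)(0) = -15
f^(5)(0) = -105
Then c_k = f^(k)(0)/k! gives each Taylor coefficient.

-7*t^5/8 - 5*t^4/8 - t^3/2 - t^2/2 - t + 1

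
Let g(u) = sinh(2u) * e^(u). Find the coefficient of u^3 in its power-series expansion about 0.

Expand each factor separately, then convolve coefficients.
So c_3 = g′′′(0)/3! = 7/3.

7/3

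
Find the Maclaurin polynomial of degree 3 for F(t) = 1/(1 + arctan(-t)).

2*t^3/3 + t^2 + t + 1

Compose series: expand the inner function first, then feed it into the outer expansion.
[t^0] = 1;  [t^1] = 1;  [t^2] = 1;  [t^3] = 2/3.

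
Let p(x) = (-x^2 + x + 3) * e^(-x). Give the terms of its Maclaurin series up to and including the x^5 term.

Distribute the polynomial across the series and collect like powers.
[x^0] = 3;  [x^1] = -2;  [x^2] = -1/2;  [x^3] = 1;  [x^4] = -13/24;  [x^5] = 11/60.

11*x^5/60 - 13*x^4/24 + x^3 - x^2/2 - 2*x + 3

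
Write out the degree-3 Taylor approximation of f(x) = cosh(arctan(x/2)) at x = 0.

Substitute the inner expansion into the outer series and collect powers.
f(0) = 1
f′(0) = 0
f′′(0) = 1/4
f′′′(0) = 0
The Taylor polynomial is Σ f^(k)(0)/k! · x^k.

x^2/8 + 1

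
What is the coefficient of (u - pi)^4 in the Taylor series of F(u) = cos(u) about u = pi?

c_4 = F^(4)(pi)/4! = -1/24.

-1/24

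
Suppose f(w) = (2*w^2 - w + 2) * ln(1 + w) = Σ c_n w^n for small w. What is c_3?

19/6

Distribute the polynomial across the series and collect like powers.
f(0) = 0
f′(0) = 2
f′′(0) = -4
f′′′(0) = 19
Then c_k = f^(k)(0)/k! gives each Taylor coefficient.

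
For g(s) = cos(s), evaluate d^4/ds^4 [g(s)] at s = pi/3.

From the series, [(s - pi/3)^4] g = 1/48; multiply by 4! = 24 to get 1/2.

1/2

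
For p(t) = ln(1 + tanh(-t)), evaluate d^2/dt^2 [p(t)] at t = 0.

-1

Compose series: expand the inner function first, then feed it into the outer expansion.
The coefficient of t^2 in the expansion is -1/2, so p′′(0) = 2! * (-1/2) = -1.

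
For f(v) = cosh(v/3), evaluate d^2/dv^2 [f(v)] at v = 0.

Use the known series and substitute for the argument.
The coefficient of v^2 in the expansion is 1/18, so f′′(0) = 2! * (1/18) = 1/9.

1/9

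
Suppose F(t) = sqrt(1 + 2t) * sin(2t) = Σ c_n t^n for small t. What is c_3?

-7/3

Expand each factor separately, then convolve coefficients.
[t^0] = 0;  [t^1] = 2;  [t^2] = 2;  [t^3] = -7/3.
So c_3 = F′′′(0)/3! = -7/3.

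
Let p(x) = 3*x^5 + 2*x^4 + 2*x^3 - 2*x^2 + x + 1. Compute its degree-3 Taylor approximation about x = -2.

p(-2) = -89
p′(-2) = 209
p′′(-2) = -412
p′′′(-2) = 636
The Taylor polynomial is Σ p^(k)(-2)/k! · (x + 2)^k.

106*(x + 2)^3 - 206*(x + 2)^2 + 209*(x + 2) - 89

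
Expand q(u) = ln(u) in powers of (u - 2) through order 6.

Use the known series and substitute for the argument.

-(u - 2)^6/384 + (u - 2)^5/160 - (u - 2)^4/64 + (u - 2)^3/24 - (u - 2)^2/8 + (u - 2)/2 + ln(2)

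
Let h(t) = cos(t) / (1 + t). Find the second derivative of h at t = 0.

1

Expand each factor separately, then convolve coefficients.
From the series, [t^2] h = 1/2; multiply by 2! = 2 to get 1.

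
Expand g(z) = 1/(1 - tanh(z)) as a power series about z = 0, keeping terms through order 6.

Compose series: expand the inner function first, then feed it into the outer expansion.
g(0) = 1
g′(0) = 1
g′′(0) = 2
g′′′(0) = 4
g^(4)(0) = 8
g^(5)(0) = 16
g^(6)(0) = 32
Then c_k = g^(k)(0)/k! gives each Taylor coefficient.

2*z^6/45 + 2*z^5/15 + z^4/3 + 2*z^3/3 + z^2 + z + 1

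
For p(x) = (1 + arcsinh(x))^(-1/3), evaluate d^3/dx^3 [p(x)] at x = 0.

Compose series: expand the inner function first, then feed it into the outer expansion.
From the series, [x^3] p = -19/162; multiply by 3! = 6 to get -19/27.

-19/27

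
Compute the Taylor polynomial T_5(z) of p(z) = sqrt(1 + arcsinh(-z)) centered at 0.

-43*z^5/1280 + z^4/384 + z^3/48 - z^2/8 - z/2 + 1

Let u equal the inner series; expand the outer function in u and truncate.
[z^0] = 1;  [z^1] = -1/2;  [z^2] = -1/8;  [z^3] = 1/48;  [z^4] = 1/384;  [z^5] = -43/1280.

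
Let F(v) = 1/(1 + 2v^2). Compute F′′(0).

-4

The coefficient of v^2 in the expansion is -2, so F′′(0) = 2! * (-2) = -4.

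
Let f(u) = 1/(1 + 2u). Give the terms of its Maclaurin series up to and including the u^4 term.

f(0) = 1
f′(0) = -2
f′′(0) = 8
f′′′(0) = -48
f^(4)(0) = 384

16*u^4 - 8*u^3 + 4*u^2 - 2*u + 1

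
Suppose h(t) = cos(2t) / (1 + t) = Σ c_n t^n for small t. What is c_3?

1

Write out both Maclaurin series and multiply, keeping only the needed powers.
[t^0] = 1;  [t^1] = -1;  [t^2] = -1;  [t^3] = 1.
So c_3 = h′′′(0)/3! = 1.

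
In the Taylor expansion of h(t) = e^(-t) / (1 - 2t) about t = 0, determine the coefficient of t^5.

2329/120

Expand each factor separately, then convolve coefficients.
h(0) = 1
h′(0) = 1
h′′(0) = 5
h′′′(0) = 29
h^(4)(0) = 233
h^(5)(0) = 2329
So c_5 = h^(5)(0)/5! = 2329/120.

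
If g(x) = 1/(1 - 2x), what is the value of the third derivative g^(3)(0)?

48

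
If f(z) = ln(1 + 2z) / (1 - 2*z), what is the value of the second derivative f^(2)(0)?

4

Expand 1/(denominator) as a geometric series and multiply by the numerator's series.
The coefficient of z^2 in the expansion is 2, so f′′(0) = 2! * (2) = 4.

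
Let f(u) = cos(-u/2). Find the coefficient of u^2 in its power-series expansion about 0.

-1/8

f(0) = 1
f′(0) = 0
f′′(0) = -1/4
So c_2 = f′′(0)/2! = -1/8.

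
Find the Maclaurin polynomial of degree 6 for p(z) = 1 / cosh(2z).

-244*z^6/45 + 10*z^4/3 - 2*z^2 + 1

Divide the numerator series by the denominator series (power-series long division).
p(0) = 1
p′(0) = 0
p′′(0) = -4
p′′′(0) = 0
p^(4)(0) = 80
p^(5)(0) = 0
p^(6)(0) = -3904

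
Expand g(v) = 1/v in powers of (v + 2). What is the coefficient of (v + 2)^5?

g(-2) = -1/2
g′(-2) = -1/4
g′′(-2) = -1/4
g′′′(-2) = -3/8
g^(4)(-2) = -3/4
g^(5)(-2) = -15/8
So c_5 = g^(5)(-2)/5! = -1/64.

-1/64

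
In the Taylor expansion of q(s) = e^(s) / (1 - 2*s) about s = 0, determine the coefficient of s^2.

Expand 1/(denominator) as a geometric series and multiply by the numerator's series.
[s^0] = 1;  [s^1] = 3;  [s^2] = 13/2.

13/2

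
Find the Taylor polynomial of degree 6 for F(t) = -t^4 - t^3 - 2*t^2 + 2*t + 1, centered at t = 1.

-(t - 1)^4 - 5*(t - 1)^3 - 11*(t - 1)^2 - 9*(t - 1) - 1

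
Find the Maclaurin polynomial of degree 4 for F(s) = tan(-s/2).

-s^3/24 - s/2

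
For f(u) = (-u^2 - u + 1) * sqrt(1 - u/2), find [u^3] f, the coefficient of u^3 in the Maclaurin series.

35/128

Shift and add copies of the series according to the polynomial's terms.
[u^0] = 1;  [u^1] = -5/4;  [u^2] = -25/32;  [u^3] = 35/128.
So c_3 = f′′′(0)/3! = 35/128.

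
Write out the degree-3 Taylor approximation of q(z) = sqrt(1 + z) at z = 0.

q(0) = 1
q′(0) = 1/2
q′′(0) = -1/4
q′′′(0) = 3/8
Then c_k = q^(k)(0)/k! gives each Taylor coefficient.

z^3/16 - z^2/8 + z/2 + 1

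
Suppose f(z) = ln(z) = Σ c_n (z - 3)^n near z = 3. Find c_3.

1/81

f(3) = ln(3)
f′(3) = 1/3
f′′(3) = -1/9
f′′′(3) = 2/27
Dividing each by k! gives the coefficients c_0, ..., c_3.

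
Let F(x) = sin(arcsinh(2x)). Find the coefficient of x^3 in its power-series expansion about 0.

Plug the Maclaurin series of the inner function into that of the outer and collect terms.
F(0) = 0
F′(0) = 2
F′′(0) = 0
F′′′(0) = -16

-8/3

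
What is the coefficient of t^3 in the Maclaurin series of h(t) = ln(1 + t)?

1/3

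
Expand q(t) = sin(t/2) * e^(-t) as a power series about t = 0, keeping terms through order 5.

41*t^5/3840 - t^4/16 + 11*t^3/48 - t^2/2 + t/2

Write out both Maclaurin series and multiply, keeping only the needed powers.
q(0) = 0
q′(0) = 1/2
q′′(0) = -1
q′′′(0) = 11/8
q^(4)(0) = -3/2
q^(5)(0) = 41/32
Then c_k = q^(k)(0)/k! gives each Taylor coefficient.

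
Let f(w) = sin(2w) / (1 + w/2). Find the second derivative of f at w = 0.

-2

Take the Cauchy product of the two expansions.
The coefficient of w^2 in the expansion is -1, so f′′(0) = 2! * (-1) = -2.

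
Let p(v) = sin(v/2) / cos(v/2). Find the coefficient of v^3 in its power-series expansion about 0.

Write the quotient as an unknown series and match coefficients against numerator = denominator · series.

1/24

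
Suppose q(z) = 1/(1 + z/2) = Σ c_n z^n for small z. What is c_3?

-1/8

[z^0] = 1;  [z^1] = -1/2;  [z^2] = 1/4;  [z^3] = -1/8.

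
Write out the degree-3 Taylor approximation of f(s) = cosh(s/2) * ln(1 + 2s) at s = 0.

Take the Cauchy product of the two expansions.
f(0) = 0
f′(0) = 2
f′′(0) = -4
f′′′(0) = 35/2

35*s^3/12 - 2*s^2 + 2*s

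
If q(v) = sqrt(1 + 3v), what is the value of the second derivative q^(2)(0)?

-9/4

From the series, [v^2] q = -9/8; multiply by 2! = 2 to get -9/4.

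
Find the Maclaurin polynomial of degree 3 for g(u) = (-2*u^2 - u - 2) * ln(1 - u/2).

29*u^3/24 + 3*u^2/4 + u

Multiply each power in the prefactor through the base expansion.
[u^0] = 0;  [u^1] = 1;  [u^2] = 3/4;  [u^3] = 29/24.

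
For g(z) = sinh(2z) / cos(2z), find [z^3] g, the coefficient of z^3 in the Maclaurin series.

16/3

Write the quotient as an unknown series and match coefficients against numerator = denominator · series.
g(0) = 0
g′(0) = 2
g′′(0) = 0
g′′′(0) = 32
So c_3 = g′′′(0)/3! = 16/3.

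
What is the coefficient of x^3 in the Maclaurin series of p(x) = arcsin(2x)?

4/3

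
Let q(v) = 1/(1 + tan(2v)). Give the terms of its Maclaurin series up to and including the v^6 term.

7808*v^6/45 - 1024*v^5/15 + 80*v^4/3 - 32*v^3/3 + 4*v^2 - 2*v + 1

Compose series: expand the inner function first, then feed it into the outer expansion.
[v^0] = 1;  [v^1] = -2;  [v^2] = 4;  [v^3] = -32/3;  [v^4] = 80/3;  [v^5] = -1024/15;  [v^6] = 7808/45.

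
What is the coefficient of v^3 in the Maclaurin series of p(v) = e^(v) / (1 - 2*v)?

Multiply the numerator's expansion by the denominator's geometric series.
[v^0] = 1;  [v^1] = 3;  [v^2] = 13/2;  [v^3] = 79/6.

79/6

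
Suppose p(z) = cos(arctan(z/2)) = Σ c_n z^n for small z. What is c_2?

-1/8

Let u equal the inner series; expand the outer function in u and truncate.
p(0) = 1
p′(0) = 0
p′′(0) = -1/4
The Taylor polynomial is Σ p^(k)(0)/k! · z^k.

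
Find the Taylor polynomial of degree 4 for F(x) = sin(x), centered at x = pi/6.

(x - pi/6)^4/48 - sqrt(3)*(x - pi/6)^3/12 - (x - pi/6)^2/4 + sqrt(3)*(x - pi/6)/2 + 1/2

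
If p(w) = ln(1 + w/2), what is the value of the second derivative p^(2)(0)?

-1/4

The coefficient of w^2 in the expansion is -1/8, so p′′(0) = 2! * (-1/8) = -1/4.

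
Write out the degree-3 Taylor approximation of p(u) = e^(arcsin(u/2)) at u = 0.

Let u equal the inner series; expand the outer function in u and truncate.
p(0) = 1
p′(0) = 1/2
p′′(0) = 1/4
p′′′(0) = 1/4

u^3/24 + u^2/8 + u/2 + 1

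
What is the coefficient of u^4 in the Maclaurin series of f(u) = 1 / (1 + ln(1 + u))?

11/3

Use the geometric series for the reciprocal, then substitute.
f(0) = 1
f′(0) = -1
f′′(0) = 3
f′′′(0) = -14
f^(4)(0) = 88
So c_4 = f^(4)(0)/4! = 11/3.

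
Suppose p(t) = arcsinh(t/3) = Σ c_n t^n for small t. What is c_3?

-1/162

Differentiate repeatedly and evaluate at the center.
p(0) = 0
p′(0) = 1/3
p′′(0) = 0
p′′′(0) = -1/27
So c_3 = p′′′(0)/3! = -1/162.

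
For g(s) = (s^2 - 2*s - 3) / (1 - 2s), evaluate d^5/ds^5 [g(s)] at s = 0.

Distribute the polynomial across the series and collect like powers.
The coefficient of s^5 in the expansion is -120, so g^(5)(0) = 5! * (-120) = -14400.

-14400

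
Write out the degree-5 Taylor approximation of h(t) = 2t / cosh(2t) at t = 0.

20*t^5/3 - 4*t^3 + 2*t

Invert the denominator's series and multiply.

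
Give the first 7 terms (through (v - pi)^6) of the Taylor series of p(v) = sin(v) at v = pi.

p(pi) = 0
p′(pi) = -1
p′′(pi) = 0
p′′′(pi) = 1
p^(4)(pi) = 0
p^(5)(pi) = -1
p^(6)(pi) = 0

-(v - pi)^5/120 + (v - pi)^3/6 - (v - pi)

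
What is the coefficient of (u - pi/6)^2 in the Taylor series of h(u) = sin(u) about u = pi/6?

-1/4

Use the known series and substitute for the argument.
[(u - pi/6)^0] = 1/2;  [(u - pi/6)^1] = sqrt(3)/2;  [(u - pi/6)^2] = -1/4.
So c_2 = h′′(pi/6)/2! = -1/4.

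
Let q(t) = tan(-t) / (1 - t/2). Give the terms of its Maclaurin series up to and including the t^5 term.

Write out both Maclaurin series and multiply, keeping only the needed powers.
q(0) = 0
q′(0) = -1
q′′(0) = -1
q′′′(0) = -7/2
q^(4)(0) = -7
q^(5)(0) = -67/2

-67*t^5/240 - 7*t^4/24 - 7*t^3/12 - t^2/2 - t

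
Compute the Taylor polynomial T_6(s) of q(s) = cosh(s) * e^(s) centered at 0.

2*s^6/45 + 2*s^5/15 + s^4/3 + 2*s^3/3 + s^2 + s + 1

Expand each factor separately, then convolve coefficients.
q(0) = 1
q′(0) = 1
q′′(0) = 2
q′′′(0) = 4
q^(4)(0) = 8
q^(5)(0) = 16
q^(6)(0) = 32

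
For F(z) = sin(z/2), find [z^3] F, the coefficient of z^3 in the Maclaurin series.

[z^0] = 0;  [z^1] = 1/2;  [z^2] = 0;  [z^3] = -1/48.
So c_3 = F′′′(0)/3! = -1/48.

-1/48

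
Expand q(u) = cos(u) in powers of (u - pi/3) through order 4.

(u - pi/3)^4/48 + sqrt(3)*(u - pi/3)^3/12 - (u - pi/3)^2/4 - sqrt(3)*(u - pi/3)/2 + 1/2

q(pi/3) = 1/2
q′(pi/3) = -sqrt(3)/2
q′′(pi/3) = -1/2
q′′′(pi/3) = sqrt(3)/2
q^(4)(pi/3) = 1/2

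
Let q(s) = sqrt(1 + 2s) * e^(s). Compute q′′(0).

2

Write out both Maclaurin series and multiply, keeping only the needed powers.
The coefficient of s^2 in the expansion is 1, so q′′(0) = 2! * (1) = 2.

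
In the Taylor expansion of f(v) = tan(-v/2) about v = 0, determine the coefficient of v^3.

[v^0] = 0;  [v^1] = -1/2;  [v^2] = 0;  [v^3] = -1/24.
So c_3 = f′′′(0)/3! = -1/24.

-1/24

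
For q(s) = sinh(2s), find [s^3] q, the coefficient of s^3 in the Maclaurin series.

q(0) = 0
q′(0) = 2
q′′(0) = 0
q′′′(0) = 8
So c_3 = q′′′(0)/3! = 4/3.

4/3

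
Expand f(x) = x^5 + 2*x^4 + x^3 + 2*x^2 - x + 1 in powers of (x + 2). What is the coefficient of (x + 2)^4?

Use the known series and substitute for the argument.
f(-2) = 3
f′(-2) = 19
f′′(-2) = -72
f′′′(-2) = 150
f^(4)(-2) = -192
So c_4 = f^(4)(-2)/4! = -8.

-8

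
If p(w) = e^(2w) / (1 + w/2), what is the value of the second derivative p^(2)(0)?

Expand each factor separately, then convolve coefficients.
From the series, [w^2] p = 5/4; multiply by 2! = 2 to get 5/2.

5/2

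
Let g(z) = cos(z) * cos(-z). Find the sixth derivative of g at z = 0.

-32

Take the Cauchy product of the two expansions.
The coefficient of z^6 in the expansion is -2/45, so g^(6)(0) = 6! * (-2/45) = -32.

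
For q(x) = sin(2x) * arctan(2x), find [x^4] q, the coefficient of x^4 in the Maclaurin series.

-8

Expand each factor separately, then convolve coefficients.
[x^0] = 0;  [x^1] = 0;  [x^2] = 4;  [x^3] = 0;  [x^4] = -8.
So c_4 = q^(4)(0)/4! = -8.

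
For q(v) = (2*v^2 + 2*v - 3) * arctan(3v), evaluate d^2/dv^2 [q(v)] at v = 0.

12

Shift and add copies of the series according to the polynomial's terms.
The coefficient of v^2 in the expansion is 6, so q′′(0) = 2! * (6) = 12.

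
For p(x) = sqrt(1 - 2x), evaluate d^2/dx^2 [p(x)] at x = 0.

From the series, [x^2] p = -1/2; multiply by 2! = 2 to get -1.

-1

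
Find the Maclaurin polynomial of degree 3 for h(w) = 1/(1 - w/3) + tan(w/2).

17*w^3/216 + w^2/9 + 5*w/6 + 1

Combine the two series term by term.
h(0) = 1
h′(0) = 5/6
h′′(0) = 2/9
h′′′(0) = 17/36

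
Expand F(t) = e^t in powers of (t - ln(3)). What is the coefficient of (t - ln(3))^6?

1/240

Compute the successive derivatives at the expansion point and divide by k!.
F(ln(3)) = 3
F′(ln(3)) = 3
F′′(ln(3)) = 3
F′′′(ln(3)) = 3
F^(4)(ln(3)) = 3
F^(5)(ln(3)) = 3
F^(6)(ln(3)) = 3
So c_6 = F^(6)(ln(3))/6! = 1/240.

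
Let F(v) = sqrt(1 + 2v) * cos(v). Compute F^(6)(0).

Write out both Maclaurin series and multiply, keeping only the needed powers.
The coefficient of v^6 in the expansion is -46/45, so F^(6)(0) = 6! * (-46/45) = -736.

-736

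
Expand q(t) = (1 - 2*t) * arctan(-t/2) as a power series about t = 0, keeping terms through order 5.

-t^5/160 - t^4/12 + t^3/24 + t^2 - t/2

Multiply each power in the prefactor through the base expansion.
[t^0] = 0;  [t^1] = -1/2;  [t^2] = 1;  [t^3] = 1/24;  [t^4] = -1/12;  [t^5] = -1/160.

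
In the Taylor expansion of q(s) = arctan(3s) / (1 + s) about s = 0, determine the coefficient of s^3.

-6

Multiply the two series term by term and collect like powers.
[s^0] = 0;  [s^1] = 3;  [s^2] = -3;  [s^3] = -6.
So c_3 = q′′′(0)/3! = -6.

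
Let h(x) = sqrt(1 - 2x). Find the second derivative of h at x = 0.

-1

From the series, [x^2] h = -1/2; multiply by 2! = 2 to get -1.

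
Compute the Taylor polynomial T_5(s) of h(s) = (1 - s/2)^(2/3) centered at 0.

-7*s^5/11664 - 7*s^4/3888 - s^3/162 - s^2/36 - s/3 + 1

h(0) = 1
h′(0) = -1/3
h′′(0) = -1/18
h′′′(0) = -1/27
h^(4)(0) = -7/162
h^(5)(0) = -35/486
Dividing each by k! gives the coefficients c_0, ..., c_5.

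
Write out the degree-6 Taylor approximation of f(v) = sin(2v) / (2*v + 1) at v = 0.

-808*v^6/15 + 404*v^5/15 - 40*v^4/3 + 20*v^3/3 - 4*v^2 + 2*v

Use 1/(1 - r) = Σ r^k on the denominator, then take the Cauchy product.
f(0) = 0
f′(0) = 2
f′′(0) = -8
f′′′(0) = 40
f^(4)(0) = -320
f^(5)(0) = 3232
f^(6)(0) = -38784
Then c_k = f^(k)(0)/k! gives each Taylor coefficient.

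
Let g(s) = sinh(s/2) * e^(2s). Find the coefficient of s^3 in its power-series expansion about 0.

Write out both Maclaurin series and multiply, keeping only the needed powers.
g(0) = 0
g′(0) = 1/2
g′′(0) = 2
g′′′(0) = 49/8
So c_3 = g′′′(0)/3! = 49/48.

49/48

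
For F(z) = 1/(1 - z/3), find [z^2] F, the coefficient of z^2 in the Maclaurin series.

1/9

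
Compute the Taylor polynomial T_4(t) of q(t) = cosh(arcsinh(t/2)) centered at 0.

-t^4/128 + t^2/8 + 1

Let u equal the inner series; expand the outer function in u and truncate.
q(0) = 1
q′(0) = 0
q′′(0) = 1/4
q′′′(0) = 0
q^(4)(0) = -3/16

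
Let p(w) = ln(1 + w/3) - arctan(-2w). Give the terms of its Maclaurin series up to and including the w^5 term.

7777*w^5/1215 - w^4/324 - 215*w^3/81 - w^2/18 + 7*w/3

Expand each term separately and add.
p(0) = 0
p′(0) = 7/3
p′′(0) = -1/9
p′′′(0) = -430/27
p^(4)(0) = -2/27
p^(5)(0) = 62216/81
Dividing each by k! gives the coefficients c_0, ..., c_5.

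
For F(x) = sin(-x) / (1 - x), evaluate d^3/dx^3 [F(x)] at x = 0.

-5

Expand 1/(denominator) as a geometric series and multiply by the numerator's series.
From the series, [x^3] F = -5/6; multiply by 3! = 6 to get -5.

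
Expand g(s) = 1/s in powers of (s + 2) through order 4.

-(s + 2)^4/32 - (s + 2)^3/16 - (s + 2)^2/8 - (s + 2)/4 - 1/2

[(s + 2)^0] = -1/2;  [(s + 2)^1] = -1/4;  [(s + 2)^2] = -1/8;  [(s + 2)^3] = -1/16;  [(s + 2)^4] = -1/32.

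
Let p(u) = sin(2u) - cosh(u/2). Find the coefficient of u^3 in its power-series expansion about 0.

-4/3

Expand each term separately and add.
p(0) = -1
p′(0) = 2
p′′(0) = -1/4
p′′′(0) = -8
So c_3 = p′′′(0)/3! = -4/3.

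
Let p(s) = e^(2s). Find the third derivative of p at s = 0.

8

From the series, [s^3] p = 4/3; multiply by 3! = 6 to get 8.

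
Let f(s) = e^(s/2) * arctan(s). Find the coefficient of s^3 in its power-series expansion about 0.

-5/24

Write out both Maclaurin series and multiply, keeping only the needed powers.
f(0) = 0
f′(0) = 1
f′′(0) = 1
f′′′(0) = -5/4
Dividing each by k! gives the coefficients c_0, ..., c_3.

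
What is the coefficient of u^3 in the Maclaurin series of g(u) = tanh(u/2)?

-1/24

Use the known series and substitute for the argument.
g(0) = 0
g′(0) = 1/2
g′′(0) = 0
g′′′(0) = -1/4
So c_3 = g′′′(0)/3! = -1/24.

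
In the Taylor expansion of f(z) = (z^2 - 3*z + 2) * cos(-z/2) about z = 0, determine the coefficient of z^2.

3/4

Shift and add copies of the series according to the polynomial's terms.
[z^0] = 2;  [z^1] = -3;  [z^2] = 3/4.
So c_2 = f′′(0)/2! = 3/4.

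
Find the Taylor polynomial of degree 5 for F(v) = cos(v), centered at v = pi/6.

-(v - pi/6)^5/240 + sqrt(3)*(v - pi/6)^4/48 + (v - pi/6)^3/12 - sqrt(3)*(v - pi/6)^2/4 - (v - pi/6)/2 + sqrt(3)/2

Apply the Taylor formula c_k = f^(k)(a)/k!.
F(pi/6) = sqrt(3)/2
F′(pi/6) = -1/2
F′′(pi/6) = -sqrt(3)/2
F′′′(pi/6) = 1/2
F^(4)(pi/6) = sqrt(3)/2
F^(5)(pi/6) = -1/2
Dividing each by k! gives the coefficients c_0, ..., c_5.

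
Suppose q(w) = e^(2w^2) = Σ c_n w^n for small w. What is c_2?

2

q(0) = 1
q′(0) = 0
q′′(0) = 4
Then c_k = q^(k)(0)/k! gives each Taylor coefficient.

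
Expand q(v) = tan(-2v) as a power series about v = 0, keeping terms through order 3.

-8*v^3/3 - 2*v

[v^0] = 0;  [v^1] = -2;  [v^2] = 0;  [v^3] = -8/3.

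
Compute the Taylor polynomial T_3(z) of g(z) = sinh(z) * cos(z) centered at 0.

Multiply the two series term by term and collect like powers.
g(0) = 0
g′(0) = 1
g′′(0) = 0
g′′′(0) = -2

-z^3/3 + z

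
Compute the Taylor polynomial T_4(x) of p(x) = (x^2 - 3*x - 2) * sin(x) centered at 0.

x^4/2 + 4*x^3/3 - 3*x^2 - 2*x

Multiply each power in the prefactor through the base expansion.
p(0) = 0
p′(0) = -2
p′′(0) = -6
p′′′(0) = 8
p^(4)(0) = 12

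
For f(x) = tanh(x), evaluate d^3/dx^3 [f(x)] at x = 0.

Differentiate repeatedly and evaluate at the center.
The coefficient of x^3 in the expansion is -1/3, so f′′′(0) = 3! * (-1/3) = -2.

-2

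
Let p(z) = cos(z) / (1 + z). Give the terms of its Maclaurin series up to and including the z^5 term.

Take the Cauchy product of the two expansions.
[z^0] = 1;  [z^1] = -1;  [z^2] = 1/2;  [z^3] = -1/2;  [z^4] = 13/24;  [z^5] = -13/24.

-13*z^5/24 + 13*z^4/24 - z^3/2 + z^2/2 - z + 1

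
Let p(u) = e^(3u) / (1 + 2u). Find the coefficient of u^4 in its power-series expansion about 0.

Multiply the two series term by term and collect like powers.
p(0) = 1
p′(0) = 1
p′′(0) = 5
p′′′(0) = -3
p^(4)(0) = 105
So c_4 = p^(4)(0)/4! = 35/8.

35/8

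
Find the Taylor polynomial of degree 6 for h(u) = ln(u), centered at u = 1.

-(u - 1)^6/6 + (u - 1)^5/5 - (u - 1)^4/4 + (u - 1)^3/3 - (u - 1)^2/2 + (u - 1)

Differentiate repeatedly and evaluate at the center.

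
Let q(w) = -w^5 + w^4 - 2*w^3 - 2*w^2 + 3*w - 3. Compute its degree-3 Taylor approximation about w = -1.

-16*(w + 1)^3 + 20*(w + 1)^2 - 8*(w + 1) - 4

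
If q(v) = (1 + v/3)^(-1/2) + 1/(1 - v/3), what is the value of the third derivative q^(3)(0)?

11/72

Expand each term separately and add.
The coefficient of v^3 in the expansion is 11/432, so q′′′(0) = 3! * (11/432) = 11/72.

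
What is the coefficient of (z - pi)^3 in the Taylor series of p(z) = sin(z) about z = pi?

1/6

c_3 = p′′′(pi)/3! = 1/6.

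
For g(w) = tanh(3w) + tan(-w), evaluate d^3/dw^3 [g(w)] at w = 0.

-56

Add the two expansions coefficient-wise.
The coefficient of w^3 in the expansion is -28/3, so g′′′(0) = 3! * (-28/3) = -56.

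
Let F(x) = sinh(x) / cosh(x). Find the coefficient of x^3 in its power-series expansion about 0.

-1/3

Write the quotient as an unknown series and match coefficients against numerator = denominator · series.
F(0) = 0
F′(0) = 1
F′′(0) = 0
F′′′(0) = -2
So c_3 = F′′′(0)/3! = -1/3.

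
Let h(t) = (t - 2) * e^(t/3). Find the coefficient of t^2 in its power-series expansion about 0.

Shift and add copies of the series according to the polynomial's terms.
h(0) = -2
h′(0) = 1/3
h′′(0) = 4/9

2/9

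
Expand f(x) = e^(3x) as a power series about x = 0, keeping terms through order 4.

f(0) = 1
f′(0) = 3
f′′(0) = 9
f′′′(0) = 27
f^(4)(0) = 81
The Taylor polynomial is Σ f^(k)(0)/k! · x^k.

27*x^4/8 + 9*x^3/2 + 9*x^2/2 + 3*x + 1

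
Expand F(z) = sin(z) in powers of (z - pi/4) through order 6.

[(z - pi/4)^0] = sqrt(2)/2;  [(z - pi/4)^1] = sqrt(2)/2;  [(z - pi/4)^2] = -sqrt(2)/4;  [(z - pi/4)^3] = -sqrt(2)/12;  [(z - pi/4)^4] = sqrt(2)/48;  [(z - pi/4)^5] = sqrt(2)/240;  [(z - pi/4)^6] = -sqrt(2)/1440.

-sqrt(2)*(z - pi/4)^6/1440 + sqrt(2)*(z - pi/4)^5/240 + sqrt(2)*(z - pi/4)^4/48 - sqrt(2)*(z - pi/4)^3/12 - sqrt(2)*(z - pi/4)^2/4 + sqrt(2)*(z - pi/4)/2 + sqrt(2)/2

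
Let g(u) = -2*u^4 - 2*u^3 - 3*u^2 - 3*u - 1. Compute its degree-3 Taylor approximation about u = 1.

g(1) = -11
g′(1) = -23
g′′(1) = -42
g′′′(1) = -60
Dividing each by k! gives the coefficients c_0, ..., c_3.

-10*(u - 1)^3 - 21*(u - 1)^2 - 23*(u - 1) - 11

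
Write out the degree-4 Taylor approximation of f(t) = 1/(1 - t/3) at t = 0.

t^4/81 + t^3/27 + t^2/9 + t/3 + 1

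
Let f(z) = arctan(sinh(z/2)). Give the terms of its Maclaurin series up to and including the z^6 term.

z^5/768 - z^3/48 + z/2

Substitute the inner expansion into the outer series and collect powers.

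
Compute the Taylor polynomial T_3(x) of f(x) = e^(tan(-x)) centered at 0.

-x^3/2 + x^2/2 - x + 1

Compose series: expand the inner function first, then feed it into the outer expansion.
f(0) = 1
f′(0) = -1
f′′(0) = 1
f′′′(0) = -3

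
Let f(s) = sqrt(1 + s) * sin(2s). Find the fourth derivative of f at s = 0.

-13

Write out both Maclaurin series and multiply, keeping only the needed powers.
From the series, [s^4] f = -13/24; multiply by 4! = 24 to get -13.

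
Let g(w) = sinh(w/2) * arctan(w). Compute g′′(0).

Take the Cauchy product of the two expansions.
The coefficient of w^2 in the expansion is 1/2, so g′′(0) = 2! * (1/2) = 1.

1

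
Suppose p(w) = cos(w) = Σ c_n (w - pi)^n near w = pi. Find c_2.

Compute the successive derivatives at the expansion point and divide by k!.
p(pi) = -1
p′(pi) = 0
p′′(pi) = 1
So c_2 = p′′(pi)/2! = 1/2.

1/2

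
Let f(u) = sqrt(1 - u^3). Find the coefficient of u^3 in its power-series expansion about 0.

f(0) = 1
f′(0) = 0
f′′(0) = 0
f′′′(0) = -3
Dividing each by k! gives the coefficients c_0, ..., c_3.

-1/2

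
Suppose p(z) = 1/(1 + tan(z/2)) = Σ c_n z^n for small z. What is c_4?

5/48

Substitute the inner expansion into the outer series and collect powers.
p(0) = 1
p′(0) = -1/2
p′′(0) = 1/2
p′′′(0) = -1
p^(4)(0) = 5/2
Then c_k = p^(k)(0)/k! gives each Taylor coefficient.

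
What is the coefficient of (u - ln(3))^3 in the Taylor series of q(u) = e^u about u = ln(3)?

1/2

[(u - ln(3))^0] = 3;  [(u - ln(3))^1] = 3;  [(u - ln(3))^2] = 3/2;  [(u - ln(3))^3] = 1/2.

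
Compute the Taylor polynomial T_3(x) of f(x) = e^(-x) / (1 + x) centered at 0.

-8*x^3/3 + 5*x^2/2 - 2*x + 1

Take the Cauchy product of the two expansions.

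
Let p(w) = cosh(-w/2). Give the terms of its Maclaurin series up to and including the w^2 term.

[w^0] = 1;  [w^1] = 0;  [w^2] = 1/8.

w^2/8 + 1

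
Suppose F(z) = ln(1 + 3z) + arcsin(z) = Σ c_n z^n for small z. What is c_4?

Add the two expansions coefficient-wise.
[z^0] = 0;  [z^1] = 4;  [z^2] = -9/2;  [z^3] = 55/6;  [z^4] = -81/4.

-81/4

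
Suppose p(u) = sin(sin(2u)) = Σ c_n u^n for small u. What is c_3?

Substitute the inner expansion into the outer series and collect powers.

-8/3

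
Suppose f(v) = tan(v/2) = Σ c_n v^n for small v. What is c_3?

1/24

Compute the successive derivatives at the expansion point and divide by k!.
f(0) = 0
f′(0) = 1/2
f′′(0) = 0
f′′′(0) = 1/4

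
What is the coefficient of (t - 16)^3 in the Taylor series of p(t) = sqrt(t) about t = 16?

Differentiate repeatedly and evaluate at the center.
[(t - 16)^0] = 4;  [(t - 16)^1] = 1/8;  [(t - 16)^2] = -1/512;  [(t - 16)^3] = 1/16384.
So c_3 = p′′′(16)/3! = 1/16384.

1/16384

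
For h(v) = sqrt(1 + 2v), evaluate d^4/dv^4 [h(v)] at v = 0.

-15

Compute the successive derivatives at the expansion point and divide by k!.
From the series, [v^4] h = -5/8; multiply by 4! = 24 to get -15.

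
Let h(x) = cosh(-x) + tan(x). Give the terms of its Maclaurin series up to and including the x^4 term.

Combine the two series term by term.
h(0) = 1
h′(0) = 1
h′′(0) = 1
h′′′(0) = 2
h^(4)(0) = 1
Then c_k = h^(k)(0)/k! gives each Taylor coefficient.

x^4/24 + x^3/3 + x^2/2 + x + 1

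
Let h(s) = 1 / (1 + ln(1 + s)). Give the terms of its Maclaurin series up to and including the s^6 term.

Use the geometric series for the reciprocal, then substitute.
h(0) = 1
h′(0) = -1
h′′(0) = 3
h′′′(0) = -14
h^(4)(0) = 88
h^(5)(0) = -694
h^(6)(0) = 6578
Then c_k = h^(k)(0)/k! gives each Taylor coefficient.

3289*s^6/360 - 347*s^5/60 + 11*s^4/3 - 7*s^3/3 + 3*s^2/2 - s + 1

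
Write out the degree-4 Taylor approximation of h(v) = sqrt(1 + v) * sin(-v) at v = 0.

v^4/48 + 7*v^3/24 - v^2/2 - v

Take the Cauchy product of the two expansions.
[v^0] = 0;  [v^1] = -1;  [v^2] = -1/2;  [v^3] = 7/24;  [v^4] = 1/48.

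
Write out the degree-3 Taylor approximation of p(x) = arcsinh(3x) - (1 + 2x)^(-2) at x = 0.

55*x^3/2 - 12*x^2 + 7*x - 1

Add the two expansions coefficient-wise.
p(0) = -1
p′(0) = 7
p′′(0) = -24
p′′′(0) = 165
The Taylor polynomial is Σ p^(k)(0)/k! · x^k.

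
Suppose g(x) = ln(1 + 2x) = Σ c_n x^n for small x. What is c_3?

g(0) = 0
g′(0) = 2
g′′(0) = -4
g′′′(0) = 16
So c_3 = g′′′(0)/3! = 8/3.

8/3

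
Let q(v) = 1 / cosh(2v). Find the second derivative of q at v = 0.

Write the quotient as an unknown series and match coefficients against numerator = denominator · series.
The coefficient of v^2 in the expansion is -2, so q′′(0) = 2! * (-2) = -4.

-4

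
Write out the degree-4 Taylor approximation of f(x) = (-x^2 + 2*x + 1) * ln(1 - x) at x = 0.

-5*x^4/12 - x^3/3 - 5*x^2/2 - x

Distribute the polynomial across the series and collect like powers.
f(0) = 0
f′(0) = -1
f′′(0) = -5
f′′′(0) = -2
f^(4)(0) = -10
Dividing each by k! gives the coefficients c_0, ..., c_4.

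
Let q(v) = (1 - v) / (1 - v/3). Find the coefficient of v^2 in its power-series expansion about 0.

-2/9

Multiply each power in the prefactor through the base expansion.
q(0) = 1
q′(0) = -2/3
q′′(0) = -4/9
So c_2 = q′′(0)/2! = -2/9.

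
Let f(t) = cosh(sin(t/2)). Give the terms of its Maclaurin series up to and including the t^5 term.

-t^4/128 + t^2/8 + 1

Substitute the inner expansion into the outer series and collect powers.
f(0) = 1
f′(0) = 0
f′′(0) = 1/4
f′′′(0) = 0
f^(4)(0) = -3/16
f^(5)(0) = 0
Dividing each by k! gives the coefficients c_0, ..., c_5.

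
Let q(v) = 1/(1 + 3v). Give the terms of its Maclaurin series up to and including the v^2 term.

q(0) = 1
q′(0) = -3
q′′(0) = 18

9*v^2 - 3*v + 1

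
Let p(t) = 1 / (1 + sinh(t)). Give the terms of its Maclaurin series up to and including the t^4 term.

Use the geometric series for the reciprocal, then substitute.
p(0) = 1
p′(0) = -1
p′′(0) = 2
p′′′(0) = -7
p^(4)(0) = 32
The Taylor polynomial is Σ p^(k)(0)/k! · t^k.

4*t^4/3 - 7*t^3/6 + t^2 - t + 1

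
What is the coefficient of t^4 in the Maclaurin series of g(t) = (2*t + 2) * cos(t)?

1/12

Shift and add copies of the series according to the polynomial's terms.
g(0) = 2
g′(0) = 2
g′′(0) = -2
g′′′(0) = -6
g^(4)(0) = 2
The Taylor polynomial is Σ g^(k)(0)/k! · t^k.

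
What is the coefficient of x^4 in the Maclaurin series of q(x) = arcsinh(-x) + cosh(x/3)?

Add the two expansions coefficient-wise.
q(0) = 1
q′(0) = -1
q′′(0) = 1/9
q′′′(0) = 1
q^(4)(0) = 1/81
So c_4 = q^(4)(0)/4! = 1/1944.

1/1944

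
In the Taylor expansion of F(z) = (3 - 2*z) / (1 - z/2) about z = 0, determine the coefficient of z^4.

Distribute the polynomial across the series and collect like powers.
F(0) = 3
F′(0) = -1/2
F′′(0) = -1/2
F′′′(0) = -3/4
F^(4)(0) = -3/2

-1/16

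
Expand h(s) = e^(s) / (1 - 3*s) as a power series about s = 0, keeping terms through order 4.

2713*s^4/24 + 113*s^3/3 + 25*s^2/2 + 4*s + 1

Expand 1/(denominator) as a geometric series and multiply by the numerator's series.
h(0) = 1
h′(0) = 4
h′′(0) = 25
h′′′(0) = 226
h^(4)(0) = 2713
Dividing each by k! gives the coefficients c_0, ..., c_4.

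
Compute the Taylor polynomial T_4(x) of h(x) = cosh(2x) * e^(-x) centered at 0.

41*x^4/24 - 13*x^3/6 + 5*x^2/2 - x + 1

Multiply the two series term by term and collect like powers.
h(0) = 1
h′(0) = -1
h′′(0) = 5
h′′′(0) = -13
h^(4)(0) = 41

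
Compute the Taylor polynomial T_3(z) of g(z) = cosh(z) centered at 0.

z^2/2 + 1

Apply the Taylor formula c_k = f^(k)(a)/k!.
[z^0] = 1;  [z^1] = 0;  [z^2] = 1/2;  [z^3] = 0.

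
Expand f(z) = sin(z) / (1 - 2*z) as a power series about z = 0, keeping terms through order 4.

23*z^4/3 + 23*z^3/6 + 2*z^2 + z

Use 1/(1 - r) = Σ r^k on the denominator, then take the Cauchy product.
f(0) = 0
f′(0) = 1
f′′(0) = 4
f′′′(0) = 23
f^(4)(0) = 184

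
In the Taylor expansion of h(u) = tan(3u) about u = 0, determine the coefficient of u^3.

Differentiate repeatedly and evaluate at the center.
h(0) = 0
h′(0) = 3
h′′(0) = 0
h′′′(0) = 54
Then c_k = h^(k)(0)/k! gives each Taylor coefficient.

9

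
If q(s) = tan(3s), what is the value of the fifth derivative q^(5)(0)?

Use the known series and substitute for the argument.
From the series, [s^5] q = 162/5; multiply by 5! = 120 to get 3888.

3888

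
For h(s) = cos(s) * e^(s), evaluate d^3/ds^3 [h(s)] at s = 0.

Multiply the two series term by term and collect like powers.
The coefficient of s^3 in the expansion is -1/3, so h′′′(0) = 3! * (-1/3) = -2.

-2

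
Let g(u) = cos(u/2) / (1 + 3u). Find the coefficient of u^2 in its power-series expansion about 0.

Multiply the two series term by term and collect like powers.
g(0) = 1
g′(0) = -3
g′′(0) = 71/4

71/8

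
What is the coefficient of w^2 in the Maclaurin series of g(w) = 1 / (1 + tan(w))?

Write 1/(1+u) = 1 - u + u^2 - u^3 + ... and substitute the series for u.
g(0) = 1
g′(0) = -1
g′′(0) = 2
Then c_k = g^(k)(0)/k! gives each Taylor coefficient.

1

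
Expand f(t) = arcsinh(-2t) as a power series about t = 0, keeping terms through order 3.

4*t^3/3 - 2*t

Use the known series and substitute for the argument.
f(0) = 0
f′(0) = -2
f′′(0) = 0
f′′′(0) = 8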